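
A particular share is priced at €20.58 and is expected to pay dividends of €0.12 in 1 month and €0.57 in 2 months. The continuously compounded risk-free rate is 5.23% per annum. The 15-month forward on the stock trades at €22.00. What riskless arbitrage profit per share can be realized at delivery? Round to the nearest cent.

PV(dividends) I = 0.12·e^(−0.0523·1/12) + 0.57·e^(−0.0523·2/12) = 0.6845
Fair forward F* = (S − I)·e^(rT) = (20.58 − 0.6845)·e^0.065375 = 19.8955 × 1.067559 = 21.2396
Market €22.00 > fair 21.2396: forward overpriced → cash-and-carry (borrow at r, buy the stock and collect the dividends, short the forward).
Profit at T = |F_mkt − F*| = |22.00 − 21.2396| = €0.76 per share

€0.76 per share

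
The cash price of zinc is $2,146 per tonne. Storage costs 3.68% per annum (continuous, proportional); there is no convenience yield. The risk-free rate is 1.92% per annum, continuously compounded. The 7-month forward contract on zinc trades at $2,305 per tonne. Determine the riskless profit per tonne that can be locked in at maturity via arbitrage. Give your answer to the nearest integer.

Fair forward: F* = S·e^(carry·T), with carry = (r + u) = 0.0192 + 0.0368 = 0.0560
F* = 2146 · e^(0.0560 × 7/12) = 2146 · e^0.032667 = 2146 × 1.033206 = $2217.2601
Market $2305 > fair $2217.2601: forward overpriced → cash-and-carry (buy spot, short the forward).
At maturity, profit = |F_mkt − F*| = |2305 − 2217.2601| = $88 per tonne

$88 per tonne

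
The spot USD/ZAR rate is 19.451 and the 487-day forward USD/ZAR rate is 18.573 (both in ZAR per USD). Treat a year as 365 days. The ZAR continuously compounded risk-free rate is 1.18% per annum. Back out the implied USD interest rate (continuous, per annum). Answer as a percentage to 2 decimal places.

F = S·e^((r_ZAR − r_USD)T) ⇒ r_USD = r_ZAR − ln(F/S)/T
ln(18.573/19.451) = -0.046190; /(487/365) = -0.034619
r_USD = 0.0118 + 0.034619 = 0.046419
r_USD = 4.64%

4.64%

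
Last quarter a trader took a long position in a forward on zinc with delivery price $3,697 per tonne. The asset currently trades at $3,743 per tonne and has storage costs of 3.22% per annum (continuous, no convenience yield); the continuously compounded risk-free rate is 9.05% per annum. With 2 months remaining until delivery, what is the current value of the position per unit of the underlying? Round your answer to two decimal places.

$121.49 per tonne

Current fair forward for the remaining 2 months: F = S·e^((r + u)·T), (r + u) = 0.0905 + 0.0322 = 0.1227
F = 3743 · e^(0.1227 × 2/12) = 3743 × 1.02066053 = 3820.3324
Value of long forward = (F − K)·e^(−rT) = (3820.3324 − 3697) · e^(−0.0905·2/12)
= 123.3324 × 0.98502985 = 121.49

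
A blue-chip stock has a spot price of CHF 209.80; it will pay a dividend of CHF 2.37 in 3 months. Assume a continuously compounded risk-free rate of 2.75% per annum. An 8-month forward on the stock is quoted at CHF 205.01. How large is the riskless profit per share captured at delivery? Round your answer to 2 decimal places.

PV(dividends) I = 2.37·e^(−0.0275·3/12) = 2.3538
Fair forward F* = (S − I)·e^(rT) = (209.80 − 2.3538)·e^0.018333 = 207.4462 × 1.018502 = 211.2844
Market CHF 205.01 < fair 211.2844: forward underpriced → reverse cash-and-carry (short the stock, invest proceeds at r, pay the dividends, go long the forward).
Profit at T = |F_mkt − F*| = |205.01 − 211.2844| = CHF 6.27 per share

CHF 6.27 per share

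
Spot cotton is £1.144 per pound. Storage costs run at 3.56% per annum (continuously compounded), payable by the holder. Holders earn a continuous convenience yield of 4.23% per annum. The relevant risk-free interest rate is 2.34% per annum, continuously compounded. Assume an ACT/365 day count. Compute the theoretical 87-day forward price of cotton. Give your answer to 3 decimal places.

£1.149 per pound

Net carry = r + u − y = 0.0234 + 0.0356 − 0.0423 = 0.0167
F = S·e^((r+u−y)T) = 1.144 · e^(0.0167 × 87/365) = 1.144 · e^0.003981
= 1.144 × 1.003989 = £1.149 per pound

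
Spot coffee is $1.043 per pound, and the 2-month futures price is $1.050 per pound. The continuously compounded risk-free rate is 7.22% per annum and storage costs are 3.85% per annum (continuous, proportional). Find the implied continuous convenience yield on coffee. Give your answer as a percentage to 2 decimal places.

F = S·e^((r+u−y)T) ⇒ (r+u−y) = ln(F/S)/T
ln(1.050/1.043) = 0.006689; /T ⇒ 0.040134
y = r + u − ln(F/S)/T = 0.0722 + 0.0385 − 0.040134 = 0.070566
y = 7.06%

7.06%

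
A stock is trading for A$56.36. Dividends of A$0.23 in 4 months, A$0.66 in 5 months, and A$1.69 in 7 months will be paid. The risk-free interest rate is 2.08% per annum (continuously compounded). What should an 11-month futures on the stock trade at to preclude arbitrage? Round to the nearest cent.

PV(dividends) I = 0.23·e^(−0.0208·4/12) + 0.66·e^(−0.0208·5/12) + 1.69·e^(−0.0208·7/12)
I = 0.2284 + 0.6543 + 1.6696 = 2.5523
F = (S − I)·e^(rT) = (56.36 − 2.5523) · e^(0.0208·11/12)
= 53.8077 · e^0.019067 = 53.8077 × 1.019250 = A$54.84

A$54.84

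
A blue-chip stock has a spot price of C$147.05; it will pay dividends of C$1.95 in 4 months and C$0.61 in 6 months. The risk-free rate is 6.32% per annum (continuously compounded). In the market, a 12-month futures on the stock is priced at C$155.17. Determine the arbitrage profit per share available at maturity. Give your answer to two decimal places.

C$1.19 per share

PV(dividends) I = 1.95·e^(−0.0632·4/12) + 0.61·e^(−0.0632·6/12) = 2.5004
Fair futures F* = (S − I)·e^(rT) = (147.05 − 2.5004)·e^0.063200 = 144.5496 × 1.065240 = 153.9800
Market C$155.17 > fair 153.9800: forward overpriced → cash-and-carry (borrow at r, buy the stock and collect the dividends, short the forward).
Profit at T = |F_mkt − F*| = |155.17 − 153.9800| = C$1.19 per share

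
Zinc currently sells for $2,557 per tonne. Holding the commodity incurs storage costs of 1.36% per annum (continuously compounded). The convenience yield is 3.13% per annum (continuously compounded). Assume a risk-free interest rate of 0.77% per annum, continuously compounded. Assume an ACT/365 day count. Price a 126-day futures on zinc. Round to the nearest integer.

$2,548 per tonne

Net carry = r + u − y = 0.0077 + 0.0136 − 0.0313 = -0.0100
F = S·e^((r+u−y)T) = 2557 · e^(-0.0100 × 126/365) = 2557 · e^-0.003452
= 2557 × 0.996554 = $2,548 per tonne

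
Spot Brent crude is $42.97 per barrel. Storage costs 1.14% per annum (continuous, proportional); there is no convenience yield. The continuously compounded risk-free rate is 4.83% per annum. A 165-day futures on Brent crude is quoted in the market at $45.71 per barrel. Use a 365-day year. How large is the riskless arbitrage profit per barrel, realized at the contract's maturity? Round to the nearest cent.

$1.56 per barrel

Fair futures: F* = S·e^(carry·T), with carry = (r + u) = 0.0483 + 0.0114 = 0.0597
F* = 42.97 · e^(0.0597 × 165/365) = 42.97 · e^0.026988 = 42.97 × 1.027355 = $44.1454
Market $45.71 > fair $44.1454: forward overpriced → cash-and-carry (buy spot, short the forward).
At maturity, profit = |F_mkt − F*| = |45.71 − 44.1454| = $1.56 per barrel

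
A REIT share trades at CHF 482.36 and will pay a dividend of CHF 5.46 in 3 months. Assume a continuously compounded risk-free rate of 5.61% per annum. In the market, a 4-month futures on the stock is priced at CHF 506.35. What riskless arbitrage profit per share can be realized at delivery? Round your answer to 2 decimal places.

CHF 20.37 per share

PV(dividends) I = 5.46·e^(−0.0561·3/12) = 5.3840
Fair futures F* = (S − I)·e^(rT) = (482.36 − 5.3840)·e^0.018700 = 476.9760 × 1.018876 = 485.9794
Market CHF 506.35 > fair 485.9794: forward overpriced → cash-and-carry (borrow at r, buy the stock and collect the dividends, short the forward).
Profit at T = |F_mkt − F*| = |506.35 − 485.9794| = CHF 20.37 per share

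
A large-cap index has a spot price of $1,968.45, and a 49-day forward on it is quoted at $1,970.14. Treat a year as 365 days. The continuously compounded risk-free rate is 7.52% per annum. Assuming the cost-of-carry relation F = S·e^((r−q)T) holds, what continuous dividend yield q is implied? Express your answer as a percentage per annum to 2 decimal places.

From F = S·e^((r−q)T): (r − q) = ln(F/S)/T
ln(1970.14/1968.45) = ln(1.000859) = 0.000859
(r − q) = 0.000859 / (49/365) = 0.006399
q = r − ln(F/S)/T = 0.0752 − 0.006399 = 0.068801
q = 6.88%

6.88%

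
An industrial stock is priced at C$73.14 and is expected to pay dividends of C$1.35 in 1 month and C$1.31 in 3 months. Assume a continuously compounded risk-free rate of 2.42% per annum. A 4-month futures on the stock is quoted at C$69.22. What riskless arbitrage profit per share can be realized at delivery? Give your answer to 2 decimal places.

C$1.84 per share

PV(dividends) I = 1.35·e^(−0.0242·1/12) + 1.31·e^(−0.0242·3/12) = 2.6494
Fair futures F* = (S − I)·e^(rT) = (73.14 − 2.6494)·e^0.008067 = 70.4906 × 1.008100 = 71.0616
Market C$69.22 < fair 71.0616: forward underpriced → reverse cash-and-carry (short the stock, invest proceeds at r, pay the dividends, go long the forward).
Profit at T = |F_mkt − F*| = |69.22 − 71.0616| = C$1.84 per share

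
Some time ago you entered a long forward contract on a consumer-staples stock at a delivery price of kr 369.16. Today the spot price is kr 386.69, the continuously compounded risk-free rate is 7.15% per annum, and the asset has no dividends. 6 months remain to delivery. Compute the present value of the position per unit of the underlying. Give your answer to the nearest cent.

kr 30.49

Current fair forward for the remaining 6 months: F = S·e^(r·T), r = 0.0715
F = 386.69 · e^(0.0715 × 6/12) = 386.69 × 1.036397 = 400.7644
Value of long forward = (F − K)·e^(−rT) = (400.7644 − 369.16) · e^(−0.0715·6/12)
= 31.6044 × 0.964881 = 30.49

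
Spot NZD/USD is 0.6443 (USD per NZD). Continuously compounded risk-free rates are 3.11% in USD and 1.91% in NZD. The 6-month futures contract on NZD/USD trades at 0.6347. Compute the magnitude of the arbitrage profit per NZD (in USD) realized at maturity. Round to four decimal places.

0.0135 per NZD (in USD)

Fair futures: F* = S·e^(carry·T), with carry = (r_USD − r_NZD) = 0.0311 − 0.0191 = 0.0120
F* = 0.6443 · e^(0.0120 × 6/12) = 0.6443 · e^0.006000 = 0.6443 × 1.006018 = 0.6482
Market 0.6347 < fair 0.6482: forward underpriced → reverse cash-and-carry (short spot, go long the forward).
At maturity, profit = |F_mkt − F*| = |0.6347 − 0.6482| = 0.0135 per NZD (in USD)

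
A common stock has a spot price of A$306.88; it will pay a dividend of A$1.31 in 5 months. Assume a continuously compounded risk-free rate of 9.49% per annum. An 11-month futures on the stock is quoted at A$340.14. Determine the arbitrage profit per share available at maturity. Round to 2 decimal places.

A$6.74 per share

PV(dividends) I = 1.31·e^(−0.0949·5/12) = 1.2592
Fair futures F* = (S − I)·e^(rT) = (306.88 − 1.2592)·e^0.086992 = 305.6208 × 1.090888 = 333.3981
Market A$340.14 > fair 333.3981: forward overpriced → cash-and-carry (borrow at r, buy the stock and collect the dividends, short the forward).
Profit at T = |F_mkt − F*| = |340.14 − 333.3981| = A$6.74 per share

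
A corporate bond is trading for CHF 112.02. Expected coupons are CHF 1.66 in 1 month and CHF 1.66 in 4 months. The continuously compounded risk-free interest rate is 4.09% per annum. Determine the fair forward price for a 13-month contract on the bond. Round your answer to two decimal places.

PV(coupons) I = 1.66·e^(−0.0409·1/12) + 1.66·e^(−0.0409·4/12)
I = 1.6544 + 1.6375 = 3.2919
F = (S − I)·e^(rT) = (112.02 − 3.2919) · e^(0.0409·13/12)
= 108.7281 · e^0.044308 = 108.7281 × 1.045304 = CHF 113.65

CHF 113.65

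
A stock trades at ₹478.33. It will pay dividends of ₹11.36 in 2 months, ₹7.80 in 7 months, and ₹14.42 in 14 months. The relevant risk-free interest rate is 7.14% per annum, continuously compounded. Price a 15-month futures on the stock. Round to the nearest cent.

₹488.02

PV(dividends) I = 11.36·e^(−0.0714·2/12) + 7.80·e^(−0.0714·7/12) + 14.42·e^(−0.0714·14/12)
I = 11.2256 + 7.4818 + 13.2675 = 31.9749
F = (S − I)·e^(rT) = (478.33 − 31.9749) · e^(0.0714·15/12)
= 446.3551 · e^0.089250 = 446.3551 × 1.093354 = ₹488.02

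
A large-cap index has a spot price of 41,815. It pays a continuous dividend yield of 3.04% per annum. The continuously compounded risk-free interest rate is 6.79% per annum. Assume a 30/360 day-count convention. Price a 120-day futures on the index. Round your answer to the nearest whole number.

42,341

F = S·e^((r − q)T) = 41815 · e^((0.0679 − 0.0304) × 120/360)
= 41815 · e^0.012500 = 41815 × 1.012578
F = 42,341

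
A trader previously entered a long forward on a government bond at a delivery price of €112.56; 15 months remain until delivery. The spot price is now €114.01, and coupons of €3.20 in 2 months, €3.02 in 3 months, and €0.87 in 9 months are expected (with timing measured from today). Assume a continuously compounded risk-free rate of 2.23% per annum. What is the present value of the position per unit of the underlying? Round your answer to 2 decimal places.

PV(remaining coupons) I = 3.20·e^(−0.0223·2/12) + 3.02·e^(−0.0223·3/12) + 0.87·e^(−0.0223·9/12) = 7.0469
Current forward F = (S − I)·e^(rT) = (114.01 − 7.0469)·e^(0.0223·15/12) = 106.9631 × 1.028267 = 109.9866
Value (long) = (F − K)·e^(−rT) = (109.9866 − 112.56) × 0.972510 = -2.5027
Value = -€2.50

-€2.50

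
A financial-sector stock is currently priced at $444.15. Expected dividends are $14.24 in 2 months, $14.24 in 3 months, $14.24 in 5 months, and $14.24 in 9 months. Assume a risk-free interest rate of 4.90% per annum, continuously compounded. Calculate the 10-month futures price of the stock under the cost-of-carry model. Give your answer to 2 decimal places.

PV(dividends) I = 14.24·e^(−0.0490·2/12) + 14.24·e^(−0.0490·3/12) + 14.24·e^(−0.0490·5/12) + 14.24·e^(−0.0490·9/12)
I = 14.1242 + 14.0666 + 13.9522 + 13.7262 = 55.8692
F = (S − I)·e^(rT) = (444.15 − 55.8692) · e^(0.0490·10/12)
= 388.2808 · e^0.040833 = 388.2808 × 1.041678 = $404.46

$404.46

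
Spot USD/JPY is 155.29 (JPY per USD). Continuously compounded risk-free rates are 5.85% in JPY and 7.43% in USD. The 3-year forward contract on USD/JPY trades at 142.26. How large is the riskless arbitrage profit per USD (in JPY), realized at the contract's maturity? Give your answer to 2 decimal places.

5.84 per USD (in JPY)

Fair forward: F* = S·e^(carry·T), with carry = (r_JPY − r_USD) = 0.0585 − 0.0743 = -0.0158
F* = 155.29 · e^(-0.0158 × 3) = 155.29 · e^-0.047400 = 155.29 × 0.953706 = 148.1010
Market 142.26 < fair 148.1010: forward underpriced → reverse cash-and-carry (short spot, go long the forward).
At maturity, profit = |F_mkt − F*| = |142.26 − 148.1010| = 5.84 per USD (in JPY)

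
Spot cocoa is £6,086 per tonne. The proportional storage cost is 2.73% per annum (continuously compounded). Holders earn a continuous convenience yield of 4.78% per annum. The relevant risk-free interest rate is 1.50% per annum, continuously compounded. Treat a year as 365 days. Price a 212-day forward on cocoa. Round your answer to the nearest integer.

Net carry = r + u − y = 0.0150 + 0.0273 − 0.0478 = -0.0055
F = S·e^((r+u−y)T) = 6086 · e^(-0.0055 × 212/365) = 6086 · e^-0.003195
= 6086 × 0.996810 = £6,067 per tonne

£6,067 per tonne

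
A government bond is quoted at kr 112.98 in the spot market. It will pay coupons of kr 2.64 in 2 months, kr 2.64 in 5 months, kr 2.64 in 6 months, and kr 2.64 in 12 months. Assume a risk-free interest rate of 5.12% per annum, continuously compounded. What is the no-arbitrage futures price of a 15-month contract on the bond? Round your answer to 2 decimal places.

kr 109.48

PV(coupons) I = 2.64·e^(−0.0512·2/12) + 2.64·e^(−0.0512·5/12) + 2.64·e^(−0.0512·6/12) + 2.64·e^(−0.0512·12/12)
I = 2.6176 + 2.5843 + 2.5733 + 2.5082 = 10.2834
F = (S − I)·e^(rT) = (112.98 − 10.2834) · e^(0.0512·15/12)
= 102.6966 · e^0.064000 = 102.6966 × 1.066092 = kr 109.48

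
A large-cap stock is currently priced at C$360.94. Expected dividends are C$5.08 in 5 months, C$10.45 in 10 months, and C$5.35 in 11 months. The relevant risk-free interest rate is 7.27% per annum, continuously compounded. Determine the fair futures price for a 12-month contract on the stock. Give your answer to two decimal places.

PV(dividends) I = 5.08·e^(−0.0727·5/12) + 10.45·e^(−0.0727·10/12) + 5.35·e^(−0.0727·11/12)
I = 4.9284 + 9.8357 + 5.0051 = 19.7692
F = (S − I)·e^(rT) = (360.94 − 19.7692) · e^(0.0727·12/12)
= 341.1708 · e^0.072700 = 341.1708 × 1.075408 = C$366.90

C$366.90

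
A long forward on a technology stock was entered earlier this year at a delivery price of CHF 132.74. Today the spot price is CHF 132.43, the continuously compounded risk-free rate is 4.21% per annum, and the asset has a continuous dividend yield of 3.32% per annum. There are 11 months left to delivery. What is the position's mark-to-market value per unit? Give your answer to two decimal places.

CHF 0.75

Current fair forward for the remaining 11 months: F = S·e^((r − q)·T), (r − q) = 0.0421 − 0.0332 = 0.0089
F = 132.43 · e^(0.0089 × 11/12) = 132.43 × 1.008192 = 133.5149
Value of long forward = (F − K)·e^(−rT) = (133.5149 − 132.74) · e^(−0.0421·11/12)
= 0.7749 × 0.962144 = 0.75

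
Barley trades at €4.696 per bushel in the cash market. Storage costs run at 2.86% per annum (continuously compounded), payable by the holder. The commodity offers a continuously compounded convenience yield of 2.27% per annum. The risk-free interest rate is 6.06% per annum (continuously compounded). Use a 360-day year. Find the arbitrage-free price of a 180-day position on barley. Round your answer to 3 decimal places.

€4.855 per bushel

Net carry = r + u − y = 0.0606 + 0.0286 − 0.0227 = 0.0665
F = S·e^((r+u−y)T) = 4.696 · e^(0.0665 × 180/360) = 4.696 · e^0.033250
= 4.696 × 1.033809 = €4.855 per bushel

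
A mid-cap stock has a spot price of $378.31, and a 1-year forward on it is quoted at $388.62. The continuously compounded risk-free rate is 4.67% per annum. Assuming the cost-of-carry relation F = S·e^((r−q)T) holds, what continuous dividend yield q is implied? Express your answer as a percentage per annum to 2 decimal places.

1.98%

From F = S·e^((r−q)T): (r − q) = ln(F/S)/T
ln(388.62/378.31) = ln(1.027253) = 0.026888
(r − q) = 0.026888 / (1) = 0.026888
q = r − ln(F/S)/T = 0.0467 − 0.026888 = 0.019812
q = 1.98%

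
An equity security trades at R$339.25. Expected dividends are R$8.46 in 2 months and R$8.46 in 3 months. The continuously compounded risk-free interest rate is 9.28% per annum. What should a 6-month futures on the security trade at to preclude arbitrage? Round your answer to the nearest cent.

PV(dividends) I = 8.46·e^(−0.0928·2/12) + 8.46·e^(−0.0928·3/12)
I = 8.3302 + 8.2660 = 16.5962
F = (S − I)·e^(rT) = (339.25 − 16.5962) · e^(0.0928·6/12)
= 322.6538 · e^0.046400 = 322.6538 × 1.047493 = R$337.98

R$337.98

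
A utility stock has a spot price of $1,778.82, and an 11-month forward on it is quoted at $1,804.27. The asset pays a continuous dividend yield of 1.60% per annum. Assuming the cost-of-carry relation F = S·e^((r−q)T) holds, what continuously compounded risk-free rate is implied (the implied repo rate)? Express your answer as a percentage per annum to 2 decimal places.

From F = S·e^((r−q)T): (r − q) = ln(F/S)/T
ln(1804.27/1778.82) = ln(1.014307) = 0.014206
(r − q) = 0.014206 / (11/12) = 0.015497
r = ln(F/S)/T + q = 0.015497 + 0.0160 = 0.031497
r = 3.15%

3.15%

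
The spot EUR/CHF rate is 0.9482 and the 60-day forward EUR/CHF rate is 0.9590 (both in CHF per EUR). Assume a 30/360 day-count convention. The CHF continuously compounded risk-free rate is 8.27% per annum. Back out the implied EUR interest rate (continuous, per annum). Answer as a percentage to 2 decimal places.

F = S·e^((r_CHF − r_EUR)T) ⇒ r_EUR = r_CHF − ln(F/S)/T
ln(0.9590/0.9482) = 0.011326; /(60/360) = 0.067956
r_EUR = 0.0827 − 0.067956 = 0.014744
r_EUR = 1.47%

1.47%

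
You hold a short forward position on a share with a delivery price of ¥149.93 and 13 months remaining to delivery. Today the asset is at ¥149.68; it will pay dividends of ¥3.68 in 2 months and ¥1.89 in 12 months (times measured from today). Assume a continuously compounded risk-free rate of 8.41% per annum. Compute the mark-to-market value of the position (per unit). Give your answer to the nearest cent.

-¥7.44

PV(remaining dividends) I = 3.68·e^(−0.0841·2/12) + 1.89·e^(−0.0841·12/12) = 5.3663
Current forward F = (S − I)·e^(rT) = (149.68 − 5.3663)·e^(0.0841·13/12) = 144.3137 × 1.095388 = 158.0795
Value (long) = (F − K)·e^(−rT) = (158.0795 − 149.93) × 0.912919 = 7.4398
Short position value = −(long value) = -¥7.44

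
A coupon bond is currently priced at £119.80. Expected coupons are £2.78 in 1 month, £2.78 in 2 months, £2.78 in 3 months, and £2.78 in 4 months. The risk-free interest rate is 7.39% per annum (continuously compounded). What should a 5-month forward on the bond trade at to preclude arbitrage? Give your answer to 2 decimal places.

£112.25

PV(coupons) I = 2.78·e^(−0.0739·1/12) + 2.78·e^(−0.0739·2/12) + 2.78·e^(−0.0739·3/12) + 2.78·e^(−0.0739·4/12)
I = 2.7629 + 2.7460 + 2.7291 + 2.7124 = 10.9504
F = (S − I)·e^(rT) = (119.80 − 10.9504) · e^(0.0739·5/12)
= 108.8496 · e^0.030792 = 108.8496 × 1.031271 = £112.25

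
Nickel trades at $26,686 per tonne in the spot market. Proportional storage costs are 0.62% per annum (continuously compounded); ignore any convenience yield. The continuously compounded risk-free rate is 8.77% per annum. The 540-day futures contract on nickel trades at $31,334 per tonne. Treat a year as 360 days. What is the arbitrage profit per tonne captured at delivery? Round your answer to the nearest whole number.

$612 per tonne

Fair futures: F* = S·e^(carry·T), with carry = (r + u) = 0.0877 + 0.0062 = 0.0939
F* = 26686 · e^(0.0939 × 540/360) = 26686 · e^0.140850 = 26686 × 1.151252 = $30722.3109
Market $31334 > fair $30722.3109: forward overpriced → cash-and-carry (buy spot, short the forward).
At maturity, profit = |F_mkt − F*| = |31334 − 30722.3109| = $612 per tonne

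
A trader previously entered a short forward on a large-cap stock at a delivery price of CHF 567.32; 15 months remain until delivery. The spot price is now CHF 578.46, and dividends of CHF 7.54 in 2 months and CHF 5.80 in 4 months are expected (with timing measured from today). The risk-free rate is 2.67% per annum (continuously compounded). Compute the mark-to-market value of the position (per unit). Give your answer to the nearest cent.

-CHF 16.51

PV(remaining dividends) I = 7.54·e^(−0.0267·2/12) + 5.80·e^(−0.0267·4/12) = 13.2551
Current forward F = (S − I)·e^(rT) = (578.46 − 13.2551)·e^(0.0267·15/12) = 565.2049 × 1.033938 = 584.3868
Value (long) = (F − K)·e^(−rT) = (584.3868 − 567.32) × 0.967176 = 16.5066
Short position value = −(long value) = -CHF 16.51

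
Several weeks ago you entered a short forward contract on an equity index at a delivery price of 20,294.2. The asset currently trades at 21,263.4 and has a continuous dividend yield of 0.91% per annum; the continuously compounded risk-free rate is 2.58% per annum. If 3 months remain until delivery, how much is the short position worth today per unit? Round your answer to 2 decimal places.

Current fair forward for the remaining 3 months: F = S·e^((r − q)·T), (r − q) = 0.0258 − 0.0091 = 0.0167
F = 21263.4 · e^(0.0167 × 3/12) = 21263.4 × 1.00418373 = 21352.3603
Value of long forward = (F − K)·e^(−rT) = (21352.3603 − 20294.2) · e^(−0.0258·3/12)
= 1058.1603 × 0.99357076 = 1051.36
Short position value = −(long value) = -1051.36

-1051.36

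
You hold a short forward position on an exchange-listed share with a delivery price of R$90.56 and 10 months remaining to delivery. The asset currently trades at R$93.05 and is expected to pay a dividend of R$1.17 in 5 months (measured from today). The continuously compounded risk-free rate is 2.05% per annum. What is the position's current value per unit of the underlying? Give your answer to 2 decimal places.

-R$2.86

PV(remaining dividends) I = 1.17·e^(−0.0205·5/12) = 1.1600
Current forward F = (S − I)·e^(rT) = (93.05 − 1.1600)·e^(0.0205·10/12) = 91.8900 × 1.017230 = 93.4733
Value (long) = (F − K)·e^(−rT) = (93.4733 − 90.56) × 0.983062 = 2.8640
Short position value = −(long value) = -R$2.86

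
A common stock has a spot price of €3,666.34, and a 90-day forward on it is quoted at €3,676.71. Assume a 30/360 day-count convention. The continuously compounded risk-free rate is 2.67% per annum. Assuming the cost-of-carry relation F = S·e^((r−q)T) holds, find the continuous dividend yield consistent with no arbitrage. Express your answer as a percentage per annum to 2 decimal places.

1.54%

From F = S·e^((r−q)T): (r − q) = ln(F/S)/T
ln(3676.71/3666.34) = ln(1.002828) = 0.002824
(r − q) = 0.002824 / (90/360) = 0.011296
q = r − ln(F/S)/T = 0.0267 − 0.011296 = 0.015404
q = 1.54%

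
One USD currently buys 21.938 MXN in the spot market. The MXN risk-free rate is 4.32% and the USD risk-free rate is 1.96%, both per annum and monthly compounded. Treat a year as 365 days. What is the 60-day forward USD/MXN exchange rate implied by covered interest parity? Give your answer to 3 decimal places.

By covered interest parity, F = S · (1+r_MXN/12)^(12T) / (1+r_USD/12)^(12T)
= 21.938 × 1.007114 / 1.003224 = 21.938 × 1.003877
F = 22.023 MXN per USD

22.023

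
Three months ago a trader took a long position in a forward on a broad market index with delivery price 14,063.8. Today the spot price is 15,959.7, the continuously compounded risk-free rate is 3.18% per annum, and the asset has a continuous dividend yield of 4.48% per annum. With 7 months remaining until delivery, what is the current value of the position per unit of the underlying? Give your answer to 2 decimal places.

Current fair forward for the remaining 7 months: F = S·e^((r − q)·T), (r − q) = 0.0318 − 0.0448 = -0.0130
F = 15959.7 · e^(-0.0130 × 7/12) = 15959.7 × 0.99244535 = 15839.1301
Value of long forward = (F − K)·e^(−rT) = (15839.1301 − 14063.8) · e^(−0.0318·7/12)
= 1775.3301 × 0.98162099 = 1742.70

1742.70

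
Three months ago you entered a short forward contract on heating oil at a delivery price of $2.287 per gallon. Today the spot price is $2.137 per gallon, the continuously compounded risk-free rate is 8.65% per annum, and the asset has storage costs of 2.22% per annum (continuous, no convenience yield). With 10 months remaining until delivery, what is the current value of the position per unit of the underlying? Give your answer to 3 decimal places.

-$0.049 per gallon

Current fair forward for the remaining 10 months: F = S·e^((r + u)·T), (r + u) = 0.0865 + 0.0222 = 0.1087
F = 2.137 · e^(0.1087 × 10/12) = 2.137 × 1.094813 = 2.3396
Value of long forward = (F − K)·e^(−rT) = (2.3396 − 2.287) · e^(−0.0865·10/12)
= 0.0526 × 0.930453 = 0.049
Short position value = −(long value) = -$0.049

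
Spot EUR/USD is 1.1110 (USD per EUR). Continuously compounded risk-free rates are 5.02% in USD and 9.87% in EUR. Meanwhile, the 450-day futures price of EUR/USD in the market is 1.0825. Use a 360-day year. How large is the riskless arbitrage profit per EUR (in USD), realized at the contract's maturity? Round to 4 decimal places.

0.0369 per EUR (in USD)

Fair futures: F* = S·e^(carry·T), with carry = (r_USD − r_EUR) = 0.0502 − 0.0987 = -0.0485
F* = 1.1110 · e^(-0.0485 × 450/360) = 1.1110 · e^-0.060625 = 1.1110 × 0.941176 = 1.0456
Market 1.0825 > fair 1.0456: forward overpriced → cash-and-carry (buy spot, short the forward).
At maturity, profit = |F_mkt − F*| = |1.0825 − 1.0456| = 0.0369 per EUR (in USD)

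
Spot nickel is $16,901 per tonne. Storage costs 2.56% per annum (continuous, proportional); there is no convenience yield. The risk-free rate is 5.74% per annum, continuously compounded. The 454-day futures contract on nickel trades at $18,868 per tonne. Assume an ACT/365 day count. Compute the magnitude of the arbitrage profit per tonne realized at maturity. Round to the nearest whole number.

$129 per tonne

Fair futures: F* = S·e^(carry·T), with carry = (r + u) = 0.0574 + 0.0256 = 0.0830
F* = 16901 · e^(0.0830 × 454/365) = 16901 · e^0.103238 = 16901 × 1.108755 = $18739.0683
Market $18868 > fair $18739.0683: forward overpriced → cash-and-carry (buy spot, short the forward).
At maturity, profit = |F_mkt − F*| = |18868 − 18739.0683| = $129 per tonne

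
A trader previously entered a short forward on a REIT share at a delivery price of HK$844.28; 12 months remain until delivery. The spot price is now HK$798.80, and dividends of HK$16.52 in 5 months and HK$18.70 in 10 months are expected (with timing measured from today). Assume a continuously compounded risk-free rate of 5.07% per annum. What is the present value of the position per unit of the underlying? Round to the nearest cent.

HK$37.84

PV(remaining dividends) I = 16.52·e^(−0.0507·5/12) + 18.70·e^(−0.0507·10/12) = 34.1011
Current forward F = (S − I)·e^(rT) = (798.80 − 34.1011)·e^(0.0507·12/12) = 764.6989 × 1.052007 = 804.4686
Value (long) = (F − K)·e^(−rT) = (804.4686 − 844.28) × 0.950564 = -37.8433
Short position value = −(long value) = HK$37.84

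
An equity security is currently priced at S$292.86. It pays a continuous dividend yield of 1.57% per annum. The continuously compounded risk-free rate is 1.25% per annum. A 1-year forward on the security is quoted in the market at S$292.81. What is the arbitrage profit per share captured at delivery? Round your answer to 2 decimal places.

S$0.89 per share

Fair forward: F* = S·e^(carry·T), with carry = (r − q) = 0.0125 − 0.0157 = -0.0032
F* = 292.86 · e^(-0.0032 × 1) = 292.86 · e^-0.003200 = 292.86 × 0.996805 = S$291.9243
Market S$292.81 > fair S$291.9243: forward overpriced → cash-and-carry (buy spot, short the forward).
At maturity, profit = |F_mkt − F*| = |292.81 − 291.9243| = S$0.89 per share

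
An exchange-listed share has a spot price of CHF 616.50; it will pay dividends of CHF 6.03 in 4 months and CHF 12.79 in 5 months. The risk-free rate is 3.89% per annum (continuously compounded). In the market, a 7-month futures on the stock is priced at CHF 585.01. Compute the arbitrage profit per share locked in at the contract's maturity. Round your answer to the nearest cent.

CHF 26.68 per share

PV(dividends) I = 6.03·e^(−0.0389·4/12) + 12.79·e^(−0.0389·5/12) = 18.5367
Fair futures F* = (S − I)·e^(rT) = (616.50 − 18.5367)·e^0.022692 = 597.9633 × 1.022951 = 611.6872
Market CHF 585.01 < fair 611.6872: forward underpriced → reverse cash-and-carry (short the stock, invest proceeds at r, pay the dividends, go long the forward).
Profit at T = |F_mkt − F*| = |585.01 − 611.6872| = CHF 26.68 per share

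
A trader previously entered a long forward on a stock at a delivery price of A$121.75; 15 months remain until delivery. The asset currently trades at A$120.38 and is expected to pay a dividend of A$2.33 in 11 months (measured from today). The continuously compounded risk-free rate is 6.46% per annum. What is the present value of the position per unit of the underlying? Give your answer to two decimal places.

PV(remaining dividends) I = 2.33·e^(−0.0646·11/12) = 2.1960
Current forward F = (S − I)·e^(rT) = (120.38 − 2.1960)·e^(0.0646·15/12) = 118.1840 × 1.084100 = 128.1233
Value (long) = (F − K)·e^(−rT) = (128.1233 − 121.75) × 0.922424 = 5.8789
Value = A$5.88

A$5.88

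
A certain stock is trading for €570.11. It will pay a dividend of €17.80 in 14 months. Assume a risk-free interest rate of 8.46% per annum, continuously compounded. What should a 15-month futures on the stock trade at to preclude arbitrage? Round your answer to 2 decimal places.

€615.78

PV(dividends) I = 17.80·e^(−0.0846·14/12)
I = 16.1271
F = (S − I)·e^(rT) = (570.11 − 16.1271) · e^(0.0846·15/12)
= 553.9829 · e^0.105750 = 553.9829 × 1.111544 = €615.78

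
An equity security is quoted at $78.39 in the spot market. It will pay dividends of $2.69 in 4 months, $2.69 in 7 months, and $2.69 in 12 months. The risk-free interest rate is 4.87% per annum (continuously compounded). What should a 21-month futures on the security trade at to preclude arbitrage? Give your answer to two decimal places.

$76.84

PV(dividends) I = 2.69·e^(−0.0487·4/12) + 2.69·e^(−0.0487·7/12) + 2.69·e^(−0.0487·12/12)
I = 2.6467 + 2.6147 + 2.5621 = 7.8235
F = (S − I)·e^(rT) = (78.39 − 7.8235) · e^(0.0487·21/12)
= 70.5665 · e^0.085225 = 70.5665 × 1.088962 = $76.84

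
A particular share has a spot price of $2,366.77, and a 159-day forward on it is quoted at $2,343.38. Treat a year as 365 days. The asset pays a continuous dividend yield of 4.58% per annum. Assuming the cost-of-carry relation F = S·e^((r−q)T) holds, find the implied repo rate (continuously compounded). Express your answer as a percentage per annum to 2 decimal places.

2.30%

From F = S·e^((r−q)T): (r − q) = ln(F/S)/T
ln(2343.38/2366.77) = ln(0.990117) = -0.009932
(r − q) = -0.009932 / (159/365) = -0.022800
r = ln(F/S)/T + q = -0.022800 + 0.0458 = 0.023000
r = 2.30%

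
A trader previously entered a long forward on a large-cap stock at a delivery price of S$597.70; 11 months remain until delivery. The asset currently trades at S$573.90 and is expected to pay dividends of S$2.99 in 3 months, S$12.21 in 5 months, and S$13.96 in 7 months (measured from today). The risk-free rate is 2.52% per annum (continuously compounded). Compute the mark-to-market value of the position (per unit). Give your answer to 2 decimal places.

PV(remaining dividends) I = 2.99·e^(−0.0252·3/12) + 12.21·e^(−0.0252·5/12) + 13.96·e^(−0.0252·7/12) = 28.8100
Current forward F = (S − I)·e^(rT) = (573.90 − 28.8100)·e^(0.0252·11/12) = 545.0900 × 1.023369 = 557.8282
Value (long) = (F − K)·e^(−rT) = (557.8282 − 597.70) × 0.977165 = -38.9613
Value = -S$38.96

-S$38.96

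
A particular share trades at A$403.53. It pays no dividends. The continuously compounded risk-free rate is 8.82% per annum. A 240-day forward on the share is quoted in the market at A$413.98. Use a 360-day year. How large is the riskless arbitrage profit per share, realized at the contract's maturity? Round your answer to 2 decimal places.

A$13.99 per share

Fair forward: F* = S·e^(carry·T), with carry = r = 0.0882
F* = 403.53 · e^(0.0882 × 240/360) = 403.53 · e^0.058800 = 403.53 × 1.060563 = A$427.9690
Market A$413.98 < fair A$427.9690: forward underpriced → reverse cash-and-carry (short spot, go long the forward).
At maturity, profit = |F_mkt − F*| = |413.98 − 427.9690| = A$13.99 per share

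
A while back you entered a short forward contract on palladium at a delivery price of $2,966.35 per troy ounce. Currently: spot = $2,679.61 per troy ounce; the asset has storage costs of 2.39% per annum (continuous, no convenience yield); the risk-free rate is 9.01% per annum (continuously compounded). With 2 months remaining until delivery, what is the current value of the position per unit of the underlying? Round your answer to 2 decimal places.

$231.83 per troy ounce

Current fair forward for the remaining 2 months: F = S·e^((r + u)·T), (r + u) = 0.0901 + 0.0239 = 0.1140
F = 2679.61 · e^(0.1140 × 2/12) = 2679.61 × 1.01918165 = 2731.0093
Value of long forward = (F − K)·e^(−rT) = (2731.0093 − 2966.35) · e^(−0.0901·2/12)
= -235.3407 × 0.98509552 = -231.83
Short position value = −(long value) = $231.83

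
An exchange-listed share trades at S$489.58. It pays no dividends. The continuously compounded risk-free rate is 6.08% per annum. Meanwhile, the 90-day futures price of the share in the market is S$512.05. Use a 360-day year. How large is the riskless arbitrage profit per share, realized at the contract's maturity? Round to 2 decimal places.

S$14.97 per share

Fair futures: F* = S·e^(carry·T), with carry = r = 0.0608
F* = 489.58 · e^(0.0608 × 90/360) = 489.58 · e^0.015200 = 489.58 × 1.015316 = S$497.0784
Market S$512.05 > fair S$497.0784: forward overpriced → cash-and-carry (buy spot, short the forward).
At maturity, profit = |F_mkt − F*| = |512.05 − 497.0784| = S$14.97 per share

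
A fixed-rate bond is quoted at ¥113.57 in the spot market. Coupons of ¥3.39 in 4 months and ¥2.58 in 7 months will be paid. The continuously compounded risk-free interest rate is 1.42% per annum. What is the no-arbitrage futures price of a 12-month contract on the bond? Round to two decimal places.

PV(coupons) I = 3.39·e^(−0.0142·4/12) + 2.58·e^(−0.0142·7/12)
I = 3.3740 + 2.5587 = 5.9327
F = (S − I)·e^(rT) = (113.57 − 5.9327) · e^(0.0142·12/12)
= 107.6373 · e^0.014200 = 107.6373 × 1.014301 = ¥109.18

¥109.18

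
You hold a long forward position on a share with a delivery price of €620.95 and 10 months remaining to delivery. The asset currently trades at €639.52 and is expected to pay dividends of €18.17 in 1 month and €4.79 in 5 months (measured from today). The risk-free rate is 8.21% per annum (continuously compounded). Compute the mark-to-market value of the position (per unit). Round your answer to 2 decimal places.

€36.96

PV(remaining dividends) I = 18.17·e^(−0.0821·1/12) + 4.79·e^(−0.0821·5/12) = 22.6750
Current forward F = (S − I)·e^(rT) = (639.52 − 22.6750)·e^(0.0821·10/12) = 616.8450 × 1.070811 = 660.5244
Value (long) = (F − K)·e^(−rT) = (660.5244 − 620.95) × 0.933871 = 36.9574
Value = €36.96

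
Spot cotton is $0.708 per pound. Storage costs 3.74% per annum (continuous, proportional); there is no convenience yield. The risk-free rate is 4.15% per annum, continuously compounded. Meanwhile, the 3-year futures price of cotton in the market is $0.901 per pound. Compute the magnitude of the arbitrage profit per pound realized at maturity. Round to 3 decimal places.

Fair futures: F* = S·e^(carry·T), with carry = (r + u) = 0.0415 + 0.0374 = 0.0789
F* = 0.708 · e^(0.0789 × 3) = 0.708 · e^0.236700 = 0.708 × 1.267061 = $0.8971
Market $0.901 > fair $0.8971: forward overpriced → cash-and-carry (buy spot, short the forward).
At maturity, profit = |F_mkt − F*| = |0.901 − 0.8971| = $0.004 per pound

$0.004 per pound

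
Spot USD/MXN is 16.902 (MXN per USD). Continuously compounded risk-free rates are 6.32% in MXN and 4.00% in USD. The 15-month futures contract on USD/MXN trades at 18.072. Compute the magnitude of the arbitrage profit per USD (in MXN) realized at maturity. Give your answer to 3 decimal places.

0.673 per USD (in MXN)

Fair futures: F* = S·e^(carry·T), with carry = (r_MXN − r_USD) = 0.0632 − 0.0400 = 0.0232
F* = 16.902 · e^(0.0232 × 15/12) = 16.902 · e^0.029000 = 16.902 × 1.029425 = 17.3993
Market 18.072 > fair 17.3993: forward overpriced → cash-and-carry (buy spot, short the forward).
At maturity, profit = |F_mkt − F*| = |18.072 − 17.3993| = 0.673 per USD (in MXN)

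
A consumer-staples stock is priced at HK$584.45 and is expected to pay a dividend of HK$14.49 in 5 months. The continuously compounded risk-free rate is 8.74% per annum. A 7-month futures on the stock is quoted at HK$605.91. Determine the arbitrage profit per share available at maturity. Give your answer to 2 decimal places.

HK$5.59 per share

PV(dividends) I = 14.49·e^(−0.0874·5/12) = 13.9718
Fair futures F* = (S − I)·e^(rT) = (584.45 − 13.9718)·e^0.050983 = 570.4782 × 1.052305 = 600.3171
Market HK$605.91 > fair 600.3171: forward overpriced → cash-and-carry (borrow at r, buy the stock and collect the dividends, short the forward).
Profit at T = |F_mkt − F*| = |605.91 − 600.3171| = HK$5.59 per share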